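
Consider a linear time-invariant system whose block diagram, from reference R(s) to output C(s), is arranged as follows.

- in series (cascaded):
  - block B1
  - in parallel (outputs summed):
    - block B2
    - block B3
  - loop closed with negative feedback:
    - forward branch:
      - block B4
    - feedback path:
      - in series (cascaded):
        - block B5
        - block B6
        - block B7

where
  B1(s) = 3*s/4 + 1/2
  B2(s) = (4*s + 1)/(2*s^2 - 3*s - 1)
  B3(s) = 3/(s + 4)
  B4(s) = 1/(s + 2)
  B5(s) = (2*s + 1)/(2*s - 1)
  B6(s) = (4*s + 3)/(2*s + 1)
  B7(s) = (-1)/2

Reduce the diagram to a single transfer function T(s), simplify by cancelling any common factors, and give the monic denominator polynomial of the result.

[1] combine B2, B3 in parallel -> (10*s^2 + 8*s + 1)/(2*s^3 + 5*s^2 - 13*s - 4)
[2] reduce the series chain B5, B6, B7 -> (-4*s - 3)/(4*s - 2)
[3] feedback reduction of B4, (B5*B6*B7) -> (4*s - 2)/(4*s^2 + 2*s - 7)
[4] reduce the series chain B1, (B2+B3), [B4/(1+B4*(B5*B6*B7))] -> (60*s^4 + 58*s^3 - 6*s^2 - 15*s - 2)/(16*s^5 + 48*s^4 - 112*s^3 - 154*s^2 + 166*s + 56)
No further cancellation is possible in the step-4 result, so that is T(s). Its denominator becomes monic after dividing by the leading coefficient 16.

Answer: s^5 + 3*s^4 - 7*s^3 - 77*s^2/8 + 83*s/8 + 7/2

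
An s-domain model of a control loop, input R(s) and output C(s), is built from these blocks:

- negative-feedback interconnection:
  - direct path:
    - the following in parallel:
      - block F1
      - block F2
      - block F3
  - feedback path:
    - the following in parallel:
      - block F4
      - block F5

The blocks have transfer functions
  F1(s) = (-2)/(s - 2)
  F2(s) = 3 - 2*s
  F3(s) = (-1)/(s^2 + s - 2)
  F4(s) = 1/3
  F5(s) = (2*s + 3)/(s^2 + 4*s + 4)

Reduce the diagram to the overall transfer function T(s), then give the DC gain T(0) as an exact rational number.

The answer is 36/47.

Reasoning:
Step 1: parallel reduction of F1, F2, F3 = (-2*s^4 + 5*s^3 + 3*s^2 - 23*s + 18)/(s^3 - s^2 - 4*s + 4)
Step 2: combine F4, F5 in parallel = (s^2 + 10*s + 13)/(3*s^2 + 12*s + 12)
Step 3: close the feedback loop around (F1+F2+F3), (F4+F5) = (6*s^6 + 9*s^5 - 45*s^4 - 27*s^3 + 186*s^2 + 60*s - 216)/(2*s^6 + 12*s^5 - 36*s^4 - 60*s^3 + 221*s^2 + 119*s - 282)
DC gain: substitute s = 0 into T(s) from step 3: T(0) = -216/(-282) = 36/47.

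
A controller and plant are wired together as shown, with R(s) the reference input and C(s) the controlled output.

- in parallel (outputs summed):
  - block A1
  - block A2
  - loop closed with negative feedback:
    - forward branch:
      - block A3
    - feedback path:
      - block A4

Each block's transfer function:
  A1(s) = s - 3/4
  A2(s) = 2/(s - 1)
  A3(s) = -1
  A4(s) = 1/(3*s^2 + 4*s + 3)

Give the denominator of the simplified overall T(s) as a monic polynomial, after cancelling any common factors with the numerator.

(1) collapse the loop (A3 forward, A4 return); result (-3*s^2 - 4*s - 3)/(3*s^2 + 4*s + 2)
(2) combine A1, A2, [A3/(1+A3*A4)] in parallel; result (12*s^4 - 17*s^3 + 9*s^2 + 34*s + 34)/(12*s^3 + 4*s^2 - 8*s - 8)
No further cancellation is possible in the step-2 result, so that is T(s). Its denominator becomes monic after dividing by the leading coefficient 12.

Answer: s^3 + s^2/3 - 2*s/3 - 2/3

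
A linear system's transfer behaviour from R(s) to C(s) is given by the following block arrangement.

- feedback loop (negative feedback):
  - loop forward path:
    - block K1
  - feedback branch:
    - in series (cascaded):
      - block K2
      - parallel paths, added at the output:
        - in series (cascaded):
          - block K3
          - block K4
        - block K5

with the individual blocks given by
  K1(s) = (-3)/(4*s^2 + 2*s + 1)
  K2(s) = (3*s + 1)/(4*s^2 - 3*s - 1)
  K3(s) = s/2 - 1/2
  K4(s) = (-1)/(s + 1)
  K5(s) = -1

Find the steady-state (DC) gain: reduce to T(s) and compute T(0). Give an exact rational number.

(1) multiply K3, K4 (series) = (1 - s)/(2*s + 2)
(2) add (K3*K4), K5 (parallel) = (-3*s - 1)/(2*s + 2)
(3) combine K2, ((K3*K4)+K5) in series = (-9*s^2 - 6*s - 1)/(8*s^3 + 2*s^2 - 8*s - 2)
(4) close the feedback loop around K1, (K2*((K3*K4)+K5)) = (-24*s^3 - 6*s^2 + 24*s + 6)/(32*s^5 + 24*s^4 - 20*s^3 + 5*s^2 + 6*s + 1)
That last expression is T(s); at s = 0 only the constant terms survive, so T(0) = 6/1 = 6.

Final answer: 6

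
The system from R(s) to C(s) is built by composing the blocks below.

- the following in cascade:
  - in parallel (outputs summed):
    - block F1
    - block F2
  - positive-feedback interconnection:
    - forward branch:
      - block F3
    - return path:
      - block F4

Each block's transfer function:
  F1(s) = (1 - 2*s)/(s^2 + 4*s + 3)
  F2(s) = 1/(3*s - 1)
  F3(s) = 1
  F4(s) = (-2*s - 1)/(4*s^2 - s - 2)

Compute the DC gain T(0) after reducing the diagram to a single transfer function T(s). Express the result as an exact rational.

(1) parallel reduction of F1, F2: (-5*s^2 + 9*s + 2)/(3*s^3 + 11*s^2 + 5*s - 3)
(2) apply the feedback formula to F3, F4: (4*s^2 - s - 2)/(4*s^2 + s - 1)
(3) combine (F1+F2), [F3/(1-F3*F4)] in series: (-20*s^4 + 41*s^3 + 9*s^2 - 20*s - 4)/(12*s^5 + 47*s^4 + 28*s^3 - 18*s^2 - 8*s + 3)
Step 3 gives the overall T(s). Then T(0) = -4/3.

Therefore the answer is -4/3.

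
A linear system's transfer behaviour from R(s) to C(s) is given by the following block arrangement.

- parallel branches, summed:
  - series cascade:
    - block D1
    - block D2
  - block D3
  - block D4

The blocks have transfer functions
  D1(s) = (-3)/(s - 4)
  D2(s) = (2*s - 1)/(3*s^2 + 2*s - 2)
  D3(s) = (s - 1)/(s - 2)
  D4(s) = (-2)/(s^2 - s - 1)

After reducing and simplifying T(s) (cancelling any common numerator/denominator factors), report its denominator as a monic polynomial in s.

Step 1 - combine D1, D2 in series -> (3 - 6*s)/(3*s^3 - 10*s^2 - 10*s + 8)
Step 2 - add (D1*D2), D3, D4 (parallel) -> (3*s^6 - 16*s^5 - 2*s^4 + 84*s^3 - 61*s^2 - 75*s + 46)/(3*s^6 - 19*s^5 + 23*s^4 + 34*s^3 - 54*s^2 - 12*s + 16)
No further cancellation is possible in the step-2 result, so that is T(s). Its denominator becomes monic after dividing by the leading coefficient 3.

Hence the answer: s^6 - 19*s^5/3 + 23*s^4/3 + 34*s^3/3 - 18*s^2 - 4*s + 16/3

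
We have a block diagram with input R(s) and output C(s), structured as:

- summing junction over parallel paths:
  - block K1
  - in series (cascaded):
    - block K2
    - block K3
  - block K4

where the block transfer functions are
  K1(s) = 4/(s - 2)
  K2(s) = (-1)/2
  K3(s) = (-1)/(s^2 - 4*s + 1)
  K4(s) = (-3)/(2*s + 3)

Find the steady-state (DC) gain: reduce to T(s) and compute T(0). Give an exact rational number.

Reducing step by step:

Step 1: series reduction of K2, K3 gives 1/(2*s^2 - 8*s + 2)
Step 2: reduce the parallel group K1, (K2*K3), K4 gives (10*s^3 - 2*s^2 - 135*s + 30)/(4*s^4 - 18*s^3 + 46*s - 12)
The step-2 result is T(s). Setting s = 0: T(0) = 30/(-12) = -5/2.

Answer: -5/2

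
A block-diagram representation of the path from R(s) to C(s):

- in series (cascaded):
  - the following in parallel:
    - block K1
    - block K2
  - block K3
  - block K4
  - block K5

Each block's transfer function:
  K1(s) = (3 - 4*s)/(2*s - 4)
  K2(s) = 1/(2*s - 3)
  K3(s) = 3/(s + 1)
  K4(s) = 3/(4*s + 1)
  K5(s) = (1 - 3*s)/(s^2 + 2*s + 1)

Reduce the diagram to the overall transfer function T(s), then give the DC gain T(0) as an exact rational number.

(1) parallel reduction of K1, K2 -> (-8*s^2 + 20*s - 13)/(4*s^2 - 14*s + 12)
(2) multiply (K1+K2), K3, K4, K5 (series) -> (216*s^3 - 612*s^2 + 531*s - 117)/(16*s^6 - 4*s^5 - 74*s^4 - 26*s^3 + 86*s^2 + 70*s + 12)
Evaluating the step-2 result (the overall T(s)) at s = 0 gives T(0) = -117/12 = -39/4.

Final answer: -39/4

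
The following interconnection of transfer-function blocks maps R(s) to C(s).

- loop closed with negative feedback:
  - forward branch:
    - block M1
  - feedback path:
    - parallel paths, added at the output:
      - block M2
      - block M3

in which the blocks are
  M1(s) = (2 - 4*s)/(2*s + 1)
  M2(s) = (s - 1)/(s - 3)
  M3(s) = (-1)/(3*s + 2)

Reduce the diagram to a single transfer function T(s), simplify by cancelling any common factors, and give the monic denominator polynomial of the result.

First reduce the diagram to T(s).

(1) sum the parallel branches M2, M3 gives (3*s^2 - 2*s + 1)/(3*s^2 - 7*s - 6)
(2) apply the feedback formula to M1, (M2+M3) gives (12*s^3 - 34*s^2 - 10*s + 12)/(6*s^3 - 3*s^2 + 27*s + 4)
No further cancellation is possible in the step-2 result, so that is T(s). Its denominator becomes monic after dividing by the leading coefficient 6.

Answer: s^3 - s^2/2 + 9*s/2 + 2/3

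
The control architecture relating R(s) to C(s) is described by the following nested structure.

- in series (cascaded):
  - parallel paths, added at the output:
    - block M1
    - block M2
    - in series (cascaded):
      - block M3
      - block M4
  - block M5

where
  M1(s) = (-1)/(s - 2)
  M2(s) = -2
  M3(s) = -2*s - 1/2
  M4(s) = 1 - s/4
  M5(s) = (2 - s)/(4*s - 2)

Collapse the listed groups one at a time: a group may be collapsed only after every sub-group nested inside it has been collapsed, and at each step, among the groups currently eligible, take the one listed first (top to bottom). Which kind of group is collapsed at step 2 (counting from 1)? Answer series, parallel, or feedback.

Answer: parallel

Working:
[1] combine M3, M4 in series
[2] add M1, M2, (M3*M4) (parallel)
[3] combine (M1+M2+(M3*M4)), M5 in series
Step 2 collapses a parallel group.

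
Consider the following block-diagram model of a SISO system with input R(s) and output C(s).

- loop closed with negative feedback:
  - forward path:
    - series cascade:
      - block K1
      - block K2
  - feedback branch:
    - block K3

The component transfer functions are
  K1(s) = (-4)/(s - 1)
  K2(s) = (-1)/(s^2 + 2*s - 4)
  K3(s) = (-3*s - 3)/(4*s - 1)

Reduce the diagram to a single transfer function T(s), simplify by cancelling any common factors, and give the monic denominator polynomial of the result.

First reduce the diagram to T(s).

Step 1. reduce the series chain K1, K2: 4/(s^3 + s^2 - 6*s + 4)
Step 2. reduce the feedback loop with forward (K1*K2) and return K3: (16*s - 4)/(4*s^4 + 3*s^3 - 25*s^2 + 10*s - 16)
T(s) is the step-2 result (common factors already cancelled). Leading coefficient of the denominator: 4. Divide through by 4 for the monic polynomial.

Answer: s^4 + 3*s^3/4 - 25*s^2/4 + 5*s/2 - 4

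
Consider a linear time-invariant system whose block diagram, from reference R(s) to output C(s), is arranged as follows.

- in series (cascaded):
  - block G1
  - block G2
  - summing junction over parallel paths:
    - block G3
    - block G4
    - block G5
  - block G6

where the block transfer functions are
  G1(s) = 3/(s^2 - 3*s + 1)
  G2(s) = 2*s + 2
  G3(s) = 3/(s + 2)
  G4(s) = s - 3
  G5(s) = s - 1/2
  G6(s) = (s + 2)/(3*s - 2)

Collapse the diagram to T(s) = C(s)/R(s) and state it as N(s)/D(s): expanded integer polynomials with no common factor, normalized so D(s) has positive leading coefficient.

Step 1 - add G3, G4, G5 (parallel); result (4*s^2 + s - 8)/(2*s + 4)
Step 2 - combine G1, G2, (G3+G4+G5), G6 in series, which is the overall transfer function T(s) = C(s)/R(s) in lowest terms

Therefore the answer is (12*s^3 + 15*s^2 - 21*s - 24)/(3*s^3 - 11*s^2 + 9*s - 2).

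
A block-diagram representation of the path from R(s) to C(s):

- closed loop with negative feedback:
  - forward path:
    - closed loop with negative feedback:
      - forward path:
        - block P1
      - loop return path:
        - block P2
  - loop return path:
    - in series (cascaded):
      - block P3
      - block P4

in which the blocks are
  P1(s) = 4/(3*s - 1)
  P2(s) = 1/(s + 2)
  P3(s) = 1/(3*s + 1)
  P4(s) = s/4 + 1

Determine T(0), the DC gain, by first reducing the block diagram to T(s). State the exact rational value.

1. feedback reduction of P1, P2 -> (4*s + 8)/(3*s^2 + 5*s + 2)
2. series reduction of P3, P4 -> (s + 4)/(12*s + 4)
3. apply the feedback formula to [P1/(1+P1*P2)], (P3*P4) -> (12*s^2 + 28*s + 8)/(9*s^3 + 19*s^2 + 17*s + 10)
DC gain: substitute s = 0 into T(s) from step 3: T(0) = 8/10 = 4/5.

Hence the answer: 4/5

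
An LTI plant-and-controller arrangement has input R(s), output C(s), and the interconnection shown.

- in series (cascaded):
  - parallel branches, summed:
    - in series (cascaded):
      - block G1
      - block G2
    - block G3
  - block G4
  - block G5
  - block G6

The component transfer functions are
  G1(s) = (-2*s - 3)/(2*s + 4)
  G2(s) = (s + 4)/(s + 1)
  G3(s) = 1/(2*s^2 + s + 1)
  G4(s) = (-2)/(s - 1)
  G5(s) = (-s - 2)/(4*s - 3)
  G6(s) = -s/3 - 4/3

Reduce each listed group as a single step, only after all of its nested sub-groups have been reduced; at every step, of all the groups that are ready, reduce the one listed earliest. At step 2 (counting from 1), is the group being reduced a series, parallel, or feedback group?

Reducing step by step:

Step 1 - cascade G1, G2
Step 2 - parallel reduction of (G1*G2), G3
Step 3 - cascade ((G1*G2)+G3), G4, G5, G6
At step 2 the group reduced is parallel.

Answer: parallel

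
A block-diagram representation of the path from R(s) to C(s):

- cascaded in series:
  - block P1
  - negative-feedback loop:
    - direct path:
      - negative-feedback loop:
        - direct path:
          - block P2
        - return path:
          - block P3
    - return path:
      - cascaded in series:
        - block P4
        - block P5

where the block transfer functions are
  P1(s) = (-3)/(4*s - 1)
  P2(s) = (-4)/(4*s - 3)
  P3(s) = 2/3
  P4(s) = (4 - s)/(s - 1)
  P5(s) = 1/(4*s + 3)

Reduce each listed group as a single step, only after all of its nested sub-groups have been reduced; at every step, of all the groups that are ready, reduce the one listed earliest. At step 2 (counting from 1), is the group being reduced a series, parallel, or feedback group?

Reducing step by step:

1. reduce the feedback loop with forward P2 and return P3
2. series reduction of P4, P5
3. feedback reduction of [P2/(1+P2*P3)], (P4*P5)
4. series reduction of P1, [[P2/(1+P2*P3)]/(1+[P2/(1+P2*P3)]*(P4*P5))]
So the answer for step 2 is series.

Answer: series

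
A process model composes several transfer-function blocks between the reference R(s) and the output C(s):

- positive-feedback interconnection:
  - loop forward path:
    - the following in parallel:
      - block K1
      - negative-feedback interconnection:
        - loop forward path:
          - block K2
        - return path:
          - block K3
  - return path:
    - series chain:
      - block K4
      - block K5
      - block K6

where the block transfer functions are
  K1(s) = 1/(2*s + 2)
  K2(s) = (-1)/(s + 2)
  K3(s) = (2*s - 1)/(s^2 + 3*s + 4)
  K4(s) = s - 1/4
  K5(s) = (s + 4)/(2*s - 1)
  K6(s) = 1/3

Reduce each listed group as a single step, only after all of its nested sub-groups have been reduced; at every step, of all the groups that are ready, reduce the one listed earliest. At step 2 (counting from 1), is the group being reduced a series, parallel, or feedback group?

(1) close the feedback loop around K2, K3
(2) reduce the parallel group K1, [K2/(1+K2*K3)]
(3) reduce the series chain K4, K5, K6
(4) feedback reduction of (K1+[K2/(1+K2*K3)]), (K4*K5*K6)
Step 2: parallel.

Final answer: parallel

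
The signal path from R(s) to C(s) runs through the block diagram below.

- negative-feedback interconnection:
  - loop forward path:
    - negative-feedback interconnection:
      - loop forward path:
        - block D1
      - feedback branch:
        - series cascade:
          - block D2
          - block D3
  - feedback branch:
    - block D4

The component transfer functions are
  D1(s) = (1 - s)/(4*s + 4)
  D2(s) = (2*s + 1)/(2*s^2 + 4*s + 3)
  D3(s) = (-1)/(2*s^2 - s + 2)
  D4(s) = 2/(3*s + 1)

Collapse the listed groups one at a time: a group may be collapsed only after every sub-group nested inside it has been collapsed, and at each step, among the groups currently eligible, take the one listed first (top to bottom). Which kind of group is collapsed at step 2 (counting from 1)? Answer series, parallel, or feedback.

Step 1 - combine D2, D3 in series
Step 2 - apply the feedback formula to D1, (D2*D3)
Step 3 - feedback reduction of [D1/(1+D1*(D2*D3))], D4
At step 2 the group reduced is feedback.

Final answer: feedback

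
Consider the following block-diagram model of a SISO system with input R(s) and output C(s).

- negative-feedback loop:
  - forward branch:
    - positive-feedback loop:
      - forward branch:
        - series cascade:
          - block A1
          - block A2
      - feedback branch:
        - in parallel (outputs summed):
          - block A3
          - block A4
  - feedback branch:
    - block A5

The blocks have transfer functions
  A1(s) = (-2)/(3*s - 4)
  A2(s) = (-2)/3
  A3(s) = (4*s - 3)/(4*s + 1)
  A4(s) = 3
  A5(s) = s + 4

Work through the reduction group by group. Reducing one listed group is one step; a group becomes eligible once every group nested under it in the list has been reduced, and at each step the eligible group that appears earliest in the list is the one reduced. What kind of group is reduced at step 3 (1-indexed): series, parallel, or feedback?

Step 1: reduce the series chain A1, A2
Step 2: reduce the parallel group A3, A4
Step 3: collapse the loop ((A1*A2) forward, (A3+A4) return)
Step 4: close the feedback loop around [(A1*A2)/(1-(A1*A2)*(A3+A4))], A5
The group at step 3 is a feedback group.

Hence the answer: feedback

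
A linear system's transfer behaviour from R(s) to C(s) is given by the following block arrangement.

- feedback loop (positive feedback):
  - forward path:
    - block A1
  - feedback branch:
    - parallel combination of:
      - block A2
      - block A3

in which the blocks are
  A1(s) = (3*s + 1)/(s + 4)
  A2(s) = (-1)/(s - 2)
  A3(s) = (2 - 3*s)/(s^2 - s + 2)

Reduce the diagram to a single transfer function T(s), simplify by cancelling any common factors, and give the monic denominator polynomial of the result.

1. add A2, A3 (parallel); result (-4*s^2 + 9*s - 6)/(s^3 - 3*s^2 + 4*s - 4)
2. apply the feedback formula to A1, (A2+A3); result (3*s^4 - 8*s^3 + 9*s^2 - 8*s - 4)/(s^4 + 13*s^3 - 31*s^2 + 21*s - 10)
No further cancellation is possible in the step-2 result, so that is T(s). Its denominator is already monic.

Final answer: s^4 + 13*s^3 - 31*s^2 + 21*s - 10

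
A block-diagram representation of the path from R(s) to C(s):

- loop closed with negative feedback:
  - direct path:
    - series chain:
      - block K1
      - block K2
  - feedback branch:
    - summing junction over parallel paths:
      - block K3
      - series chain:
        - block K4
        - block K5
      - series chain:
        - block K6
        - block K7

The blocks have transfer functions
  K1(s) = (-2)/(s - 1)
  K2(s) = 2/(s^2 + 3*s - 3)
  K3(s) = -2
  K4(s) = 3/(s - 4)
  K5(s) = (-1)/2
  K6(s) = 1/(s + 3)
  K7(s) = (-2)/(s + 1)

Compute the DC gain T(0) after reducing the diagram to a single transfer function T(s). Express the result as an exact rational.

First reduce the diagram to T(s).

Step 1. series reduction of K1, K2 = (-4)/(s^3 + 2*s^2 - 6*s + 3)
Step 2. combine K4, K5 in series = (-3)/(2*s - 8)
Step 3. reduce the series chain K6, K7 = (-2)/(s^2 + 4*s + 3)
Step 4. sum the parallel branches K3, (K4*K5), (K6*K7) = (-4*s^3 - 3*s^2 + 36*s + 55)/(2*s^3 - 26*s - 24)
Step 5. reduce the feedback loop with forward (K1*K2) and return (K3+(K4*K5)+(K6*K7)) = (-4*s^3 + 52*s + 48)/(s^6 + 2*s^5 - 19*s^4 - 27*s^3 + 60*s^2 - 39*s - 146)
The step-5 result is T(s). Setting s = 0: T(0) = 48/(-146) = -24/73.

Answer: -24/73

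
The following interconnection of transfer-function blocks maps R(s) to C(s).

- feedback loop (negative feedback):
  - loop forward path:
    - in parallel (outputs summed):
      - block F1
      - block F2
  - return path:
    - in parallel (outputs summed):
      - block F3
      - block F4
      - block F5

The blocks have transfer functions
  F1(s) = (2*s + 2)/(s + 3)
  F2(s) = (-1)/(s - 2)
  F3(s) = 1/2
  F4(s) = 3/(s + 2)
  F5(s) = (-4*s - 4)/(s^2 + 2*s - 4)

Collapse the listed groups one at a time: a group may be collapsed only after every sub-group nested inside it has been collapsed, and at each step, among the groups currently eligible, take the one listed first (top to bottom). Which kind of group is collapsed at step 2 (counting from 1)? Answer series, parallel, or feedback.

Step 1. combine F1, F2 in parallel
Step 2. parallel reduction of F3, F4, F5
Step 3. apply the feedback formula to (F1+F2), (F3+F4+F5)
The group at step 2 is a parallel group.

Hence the answer: parallel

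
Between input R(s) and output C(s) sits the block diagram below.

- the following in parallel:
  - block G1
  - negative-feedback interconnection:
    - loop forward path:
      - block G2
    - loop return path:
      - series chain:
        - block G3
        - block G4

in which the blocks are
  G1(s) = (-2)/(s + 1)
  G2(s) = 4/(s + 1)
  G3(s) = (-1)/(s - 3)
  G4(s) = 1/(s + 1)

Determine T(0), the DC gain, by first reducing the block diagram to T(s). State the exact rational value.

Answer: -2/7

Working:
Step 1 - multiply G3, G4 (series): (-1)/(s^2 - 2*s - 3)
Step 2 - apply the feedback formula to G2, (G3*G4): (4*s^2 - 8*s - 12)/(s^3 - s^2 - 5*s - 7)
Step 3 - add G1, [G2/(1+G2*(G3*G4))] (parallel): (2*s^3 - 2*s^2 - 10*s + 2)/(s^4 - 6*s^2 - 12*s - 7)
Evaluating the step-3 result (the overall T(s)) at s = 0 gives T(0) = 2/(-7) = -2/7.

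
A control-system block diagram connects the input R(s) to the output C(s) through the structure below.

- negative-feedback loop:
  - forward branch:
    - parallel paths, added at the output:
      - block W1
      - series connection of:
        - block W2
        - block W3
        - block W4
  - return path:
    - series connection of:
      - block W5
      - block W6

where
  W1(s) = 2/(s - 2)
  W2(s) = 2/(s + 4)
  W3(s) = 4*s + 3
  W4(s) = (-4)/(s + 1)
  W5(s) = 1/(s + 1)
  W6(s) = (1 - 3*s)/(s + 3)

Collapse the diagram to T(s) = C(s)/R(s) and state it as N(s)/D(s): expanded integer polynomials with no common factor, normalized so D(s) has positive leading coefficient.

The answer is (-30*s^4 - 70*s^3 + 166*s^2 + 374*s + 168)/(s^5 + 7*s^4 + 99*s^3 - 203*s^2 - 168*s + 32).

Reasoning:
Step 1: cascade W2, W3, W4 -> (-32*s - 24)/(s^2 + 5*s + 4)
Step 2: add W1, (W2*W3*W4) (parallel) -> (-30*s^2 + 50*s + 56)/(s^3 + 3*s^2 - 6*s - 8)
Step 3: multiply W5, W6 (series) -> (1 - 3*s)/(s^2 + 4*s + 3)
Step 4: apply the feedback formula to (W1+(W2*W3*W4)), (W5*W6), giving the overall T(s)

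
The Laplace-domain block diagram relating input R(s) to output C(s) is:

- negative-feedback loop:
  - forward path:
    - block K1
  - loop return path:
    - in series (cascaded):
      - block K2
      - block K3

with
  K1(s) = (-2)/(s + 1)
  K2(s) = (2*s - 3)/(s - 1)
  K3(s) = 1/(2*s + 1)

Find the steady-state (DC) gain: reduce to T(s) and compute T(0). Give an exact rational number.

First reduce the diagram to T(s).

(1) reduce the series chain K2, K3 -> (2*s - 3)/(2*s^2 - s - 1)
(2) collapse the loop (K1 forward, (K2*K3) return) -> (-4*s^2 + 2*s + 2)/(2*s^3 + s^2 - 6*s + 5)
That last expression is T(s); at s = 0 only the constant terms survive, so T(0) = 2/5.

Answer: 2/5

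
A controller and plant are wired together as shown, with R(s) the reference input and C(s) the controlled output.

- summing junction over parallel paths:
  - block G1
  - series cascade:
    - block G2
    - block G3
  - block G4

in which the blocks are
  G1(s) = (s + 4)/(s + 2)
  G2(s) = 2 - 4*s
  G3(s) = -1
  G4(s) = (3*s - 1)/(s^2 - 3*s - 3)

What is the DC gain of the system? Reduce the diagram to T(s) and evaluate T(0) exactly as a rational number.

First reduce the diagram to T(s).

(1) combine G2, G3 in series = 4*s - 2
(2) sum the parallel branches G1, (G2*G3), G4 = (4*s^4 - 5*s^3 - 30*s^2 - 16*s - 2)/(s^3 - s^2 - 9*s - 6)
That last expression is T(s); at s = 0 only the constant terms survive, so T(0) = -2/(-6) = 1/3.

Answer: 1/3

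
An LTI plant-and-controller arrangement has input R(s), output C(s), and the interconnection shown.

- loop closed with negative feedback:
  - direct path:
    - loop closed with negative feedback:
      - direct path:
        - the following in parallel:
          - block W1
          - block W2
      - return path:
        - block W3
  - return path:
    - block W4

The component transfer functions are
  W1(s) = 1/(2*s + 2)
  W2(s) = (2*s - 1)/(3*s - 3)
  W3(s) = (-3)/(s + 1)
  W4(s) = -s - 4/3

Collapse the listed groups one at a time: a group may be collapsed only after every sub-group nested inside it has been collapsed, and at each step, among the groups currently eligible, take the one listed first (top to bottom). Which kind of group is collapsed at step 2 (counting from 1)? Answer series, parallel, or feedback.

The answer is feedback.

Reasoning:
Step 1. add W1, W2 (parallel)
Step 2. apply the feedback formula to (W1+W2), W3
Step 3. close the feedback loop around [(W1+W2)/(1+(W1+W2)*W3)], W4
At step 2 the group reduced is feedback.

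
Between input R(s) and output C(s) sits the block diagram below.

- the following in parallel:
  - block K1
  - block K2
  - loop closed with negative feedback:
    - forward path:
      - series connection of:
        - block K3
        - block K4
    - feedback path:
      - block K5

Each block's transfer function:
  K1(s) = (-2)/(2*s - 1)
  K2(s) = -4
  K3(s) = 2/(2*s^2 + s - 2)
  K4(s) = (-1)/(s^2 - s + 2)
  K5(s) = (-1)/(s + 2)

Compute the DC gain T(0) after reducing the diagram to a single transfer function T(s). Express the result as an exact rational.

First reduce the diagram to T(s).

Step 1 - cascade K3, K4: (-2)/(2*s^4 - s^3 + s^2 + 4*s - 4)
Step 2 - reduce the feedback loop with forward (K3*K4) and return K5: (-2*s - 4)/(2*s^5 + 3*s^4 - s^3 + 6*s^2 + 4*s - 6)
Step 3 - add K1, K2, [(K3*K4)/(1+(K3*K4)*K5)] (parallel): (-16*s^6 - 20*s^5 + 14*s^4 - 50*s^3 - 24*s^2 + 50*s - 8)/(4*s^6 + 4*s^5 - 5*s^4 + 13*s^3 + 2*s^2 - 16*s + 6)
DC gain: substitute s = 0 into T(s) from step 3: T(0) = -8/6 = -4/3.

Answer: -4/3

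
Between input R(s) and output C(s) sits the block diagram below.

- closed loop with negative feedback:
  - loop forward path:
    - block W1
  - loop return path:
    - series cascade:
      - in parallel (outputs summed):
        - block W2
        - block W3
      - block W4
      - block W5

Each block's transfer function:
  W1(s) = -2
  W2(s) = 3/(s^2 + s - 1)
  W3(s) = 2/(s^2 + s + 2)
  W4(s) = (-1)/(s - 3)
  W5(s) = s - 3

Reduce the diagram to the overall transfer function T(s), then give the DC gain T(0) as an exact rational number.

(1) sum the parallel branches W2, W3 -> (5*s^2 + 5*s + 4)/(s^4 + 2*s^3 + 2*s^2 + s - 2)
(2) cascade (W2+W3), W4, W5 -> (-5*s^2 - 5*s - 4)/(s^4 + 2*s^3 + 2*s^2 + s - 2)
(3) feedback reduction of W1, ((W2+W3)*W4*W5) -> (-2*s^4 - 4*s^3 - 4*s^2 - 2*s + 4)/(s^4 + 2*s^3 + 12*s^2 + 11*s + 6)
The step-3 result is T(s). Setting s = 0: T(0) = 4/6 = 2/3.

Therefore the answer is 2/3.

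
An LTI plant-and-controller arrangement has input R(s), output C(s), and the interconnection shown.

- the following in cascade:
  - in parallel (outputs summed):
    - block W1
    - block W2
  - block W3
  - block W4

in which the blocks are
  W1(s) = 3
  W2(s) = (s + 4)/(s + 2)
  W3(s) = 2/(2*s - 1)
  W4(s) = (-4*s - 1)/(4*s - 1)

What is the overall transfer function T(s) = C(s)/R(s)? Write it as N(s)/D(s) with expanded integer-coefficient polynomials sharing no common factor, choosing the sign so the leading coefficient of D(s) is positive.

Answer: (-32*s^2 - 88*s - 20)/(8*s^3 + 10*s^2 - 11*s + 2)

Working:
[1] sum the parallel branches W1, W2; result (4*s + 10)/(s + 2)
[2] combine (W1+W2), W3, W4 in series, which is the overall transfer function T(s) = C(s)/R(s) in lowest terms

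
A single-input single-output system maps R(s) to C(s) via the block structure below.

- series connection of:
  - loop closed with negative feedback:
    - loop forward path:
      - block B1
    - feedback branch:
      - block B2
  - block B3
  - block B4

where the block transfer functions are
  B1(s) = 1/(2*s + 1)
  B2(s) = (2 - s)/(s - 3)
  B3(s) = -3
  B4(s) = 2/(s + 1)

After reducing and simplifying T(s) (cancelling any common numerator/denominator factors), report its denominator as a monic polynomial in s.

Step 1. close the feedback loop around B1, B2 gives (s - 3)/(2*s^2 - 6*s - 1)
Step 2. reduce the series chain [B1/(1+B1*B2)], B3, B4 gives (18 - 6*s)/(2*s^3 - 4*s^2 - 7*s - 1)
T(s) is the step-2 result (common factors already cancelled). Leading coefficient of the denominator: 2. Divide through by 2 for the monic polynomial.

Answer: s^3 - 2*s^2 - 7*s/2 - 1/2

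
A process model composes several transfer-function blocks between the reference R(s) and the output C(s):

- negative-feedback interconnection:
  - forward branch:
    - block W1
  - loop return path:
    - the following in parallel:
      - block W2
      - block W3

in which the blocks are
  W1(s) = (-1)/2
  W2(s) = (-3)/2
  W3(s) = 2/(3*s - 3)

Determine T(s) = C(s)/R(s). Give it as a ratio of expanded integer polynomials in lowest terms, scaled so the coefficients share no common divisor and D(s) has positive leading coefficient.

The answer is (6 - 6*s)/(21*s - 25).

Reasoning:
[1] combine W2, W3 in parallel = (13 - 9*s)/(6*s - 6)
[2] feedback reduction of W1, (W2+W3), which is the overall transfer function T(s) = C(s)/R(s) in lowest terms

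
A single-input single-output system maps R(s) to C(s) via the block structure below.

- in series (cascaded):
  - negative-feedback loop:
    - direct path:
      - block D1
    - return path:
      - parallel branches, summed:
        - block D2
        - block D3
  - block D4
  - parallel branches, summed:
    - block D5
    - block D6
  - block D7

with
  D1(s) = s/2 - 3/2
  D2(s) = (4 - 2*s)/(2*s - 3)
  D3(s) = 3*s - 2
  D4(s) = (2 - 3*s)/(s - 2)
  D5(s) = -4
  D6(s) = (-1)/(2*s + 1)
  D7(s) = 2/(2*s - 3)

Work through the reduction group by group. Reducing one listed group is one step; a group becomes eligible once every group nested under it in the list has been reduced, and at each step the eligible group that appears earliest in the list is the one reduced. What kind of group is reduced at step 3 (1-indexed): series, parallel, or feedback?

(1) sum the parallel branches D2, D3
(2) reduce the feedback loop with forward D1 and return (D2+D3)
(3) sum the parallel branches D5, D6
(4) combine [D1/(1+D1*(D2+D3))], D4, (D5+D6), D7 in series
The group at step 3 is a parallel group.

Answer: parallel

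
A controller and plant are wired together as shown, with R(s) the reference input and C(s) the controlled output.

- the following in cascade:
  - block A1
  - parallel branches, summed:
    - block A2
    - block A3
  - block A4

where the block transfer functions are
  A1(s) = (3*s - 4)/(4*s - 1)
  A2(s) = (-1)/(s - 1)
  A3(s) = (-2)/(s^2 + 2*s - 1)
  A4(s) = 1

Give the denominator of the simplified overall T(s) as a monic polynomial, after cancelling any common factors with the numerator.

First reduce the diagram to T(s).

Step 1: add A2, A3 (parallel) gives (-s^2 - 4*s + 3)/(s^3 + s^2 - 3*s + 1)
Step 2: multiply A1, (A2+A3), A4 (series) gives (-3*s^3 - 8*s^2 + 25*s - 12)/(4*s^4 + 3*s^3 - 13*s^2 + 7*s - 1)
T(s) is the step-2 result (common factors already cancelled). Leading coefficient of the denominator: 4. Divide through by 4 for the monic polynomial.

Answer: s^4 + 3*s^3/4 - 13*s^2/4 + 7*s/4 - 1/4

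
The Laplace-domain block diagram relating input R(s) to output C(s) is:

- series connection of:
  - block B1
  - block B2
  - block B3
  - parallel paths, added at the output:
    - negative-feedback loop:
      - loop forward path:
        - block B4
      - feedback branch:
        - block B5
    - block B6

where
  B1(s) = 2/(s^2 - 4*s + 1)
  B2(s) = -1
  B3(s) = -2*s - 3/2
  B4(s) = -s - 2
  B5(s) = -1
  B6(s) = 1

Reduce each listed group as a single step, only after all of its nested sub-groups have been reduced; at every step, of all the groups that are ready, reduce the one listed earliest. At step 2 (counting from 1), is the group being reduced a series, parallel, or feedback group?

Step 1. collapse the loop (B4 forward, B5 return)
Step 2. reduce the parallel group [B4/(1+B4*B5)], B6
Step 3. series reduction of B1, B2, B3, ([B4/(1+B4*B5)]+B6)
Step 2 collapses a parallel group.

Answer: parallel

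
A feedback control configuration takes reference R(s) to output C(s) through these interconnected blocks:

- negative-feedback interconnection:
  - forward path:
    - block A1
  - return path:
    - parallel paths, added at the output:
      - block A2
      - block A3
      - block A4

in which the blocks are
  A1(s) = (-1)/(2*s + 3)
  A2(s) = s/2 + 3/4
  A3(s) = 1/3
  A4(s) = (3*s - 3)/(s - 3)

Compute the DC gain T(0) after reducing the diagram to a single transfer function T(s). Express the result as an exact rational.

First reduce the diagram to T(s).

1. add A2, A3, A4 (parallel) = (6*s^2 + 31*s - 75)/(12*s - 36)
2. reduce the feedback loop with forward A1 and return (A2+A3+A4) = (36 - 12*s)/(18*s^2 - 67*s - 33)
That last expression is T(s); at s = 0 only the constant terms survive, so T(0) = 36/(-33) = -12/11.

Answer: -12/11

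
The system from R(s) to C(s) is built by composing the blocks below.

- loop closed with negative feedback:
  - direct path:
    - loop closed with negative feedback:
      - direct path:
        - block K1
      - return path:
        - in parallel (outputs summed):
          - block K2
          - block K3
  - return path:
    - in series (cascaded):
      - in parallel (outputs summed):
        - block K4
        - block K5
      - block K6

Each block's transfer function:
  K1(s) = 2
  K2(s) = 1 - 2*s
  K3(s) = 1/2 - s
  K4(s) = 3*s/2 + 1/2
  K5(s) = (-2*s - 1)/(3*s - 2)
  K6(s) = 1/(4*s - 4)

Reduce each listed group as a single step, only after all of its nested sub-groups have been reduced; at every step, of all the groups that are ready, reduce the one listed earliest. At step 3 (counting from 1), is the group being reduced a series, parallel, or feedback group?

The answer is parallel.

Reasoning:
[1] sum the parallel branches K2, K3
[2] reduce the feedback loop with forward K1 and return (K2+K3)
[3] parallel reduction of K4, K5
[4] multiply (K4+K5), K6 (series)
[5] apply the feedback formula to [K1/(1+K1*(K2+K3))], ((K4+K5)*K6)
So the answer for step 3 is parallel.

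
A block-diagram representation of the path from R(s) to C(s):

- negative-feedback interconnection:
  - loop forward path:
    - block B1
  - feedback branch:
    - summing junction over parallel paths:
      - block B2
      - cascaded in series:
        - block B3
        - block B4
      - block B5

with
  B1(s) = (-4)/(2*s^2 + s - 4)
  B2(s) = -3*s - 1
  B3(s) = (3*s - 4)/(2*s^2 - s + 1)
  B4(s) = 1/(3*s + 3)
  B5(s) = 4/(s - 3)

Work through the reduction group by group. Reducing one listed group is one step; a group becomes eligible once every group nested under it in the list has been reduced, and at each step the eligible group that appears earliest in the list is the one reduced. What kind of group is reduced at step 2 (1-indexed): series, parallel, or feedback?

Step 1 - reduce the series chain B3, B4
Step 2 - parallel reduction of B2, (B3*B4), B5
Step 3 - apply the feedback formula to B1, (B2+(B3*B4)+B5)
The group at step 2 is a parallel group.

Answer: parallel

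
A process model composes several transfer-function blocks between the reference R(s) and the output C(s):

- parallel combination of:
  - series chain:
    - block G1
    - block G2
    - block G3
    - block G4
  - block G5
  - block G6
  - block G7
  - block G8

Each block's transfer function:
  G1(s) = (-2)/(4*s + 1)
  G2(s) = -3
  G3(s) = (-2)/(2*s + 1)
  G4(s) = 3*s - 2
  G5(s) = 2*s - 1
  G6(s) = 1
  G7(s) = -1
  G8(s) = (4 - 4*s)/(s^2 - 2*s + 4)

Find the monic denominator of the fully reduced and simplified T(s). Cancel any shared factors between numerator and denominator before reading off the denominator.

The answer is s^4 - 5*s^3/4 + 21*s^2/8 + 11*s/4 + 1/2.

Reasoning:
Step 1: combine G1, G2, G3, G4 in series gives (24 - 36*s)/(8*s^2 + 6*s + 1)
Step 2: reduce the parallel group (G1*G2*G3*G4), G5, G6, G7, G8 gives (16*s^5 - 28*s^4 - 16*s^3 + 127*s^2 - 186*s + 96)/(8*s^4 - 10*s^3 + 21*s^2 + 22*s + 4)
That last expression is T(s), already simplified. Scaling its denominator by 1/8 (the reciprocal of the leading coefficient) yields the monic denominator.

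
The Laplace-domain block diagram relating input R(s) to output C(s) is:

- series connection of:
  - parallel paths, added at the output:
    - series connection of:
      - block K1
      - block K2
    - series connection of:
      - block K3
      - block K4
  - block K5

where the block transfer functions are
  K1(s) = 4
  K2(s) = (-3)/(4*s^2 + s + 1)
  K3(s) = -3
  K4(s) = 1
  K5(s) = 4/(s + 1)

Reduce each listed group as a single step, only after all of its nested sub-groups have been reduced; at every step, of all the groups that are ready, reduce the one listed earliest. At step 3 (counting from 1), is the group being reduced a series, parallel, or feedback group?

1. series reduction of K1, K2
2. series reduction of K3, K4
3. combine (K1*K2), (K3*K4) in parallel
4. cascade ((K1*K2)+(K3*K4)), K5
So the answer for step 3 is parallel.

Hence the answer: parallel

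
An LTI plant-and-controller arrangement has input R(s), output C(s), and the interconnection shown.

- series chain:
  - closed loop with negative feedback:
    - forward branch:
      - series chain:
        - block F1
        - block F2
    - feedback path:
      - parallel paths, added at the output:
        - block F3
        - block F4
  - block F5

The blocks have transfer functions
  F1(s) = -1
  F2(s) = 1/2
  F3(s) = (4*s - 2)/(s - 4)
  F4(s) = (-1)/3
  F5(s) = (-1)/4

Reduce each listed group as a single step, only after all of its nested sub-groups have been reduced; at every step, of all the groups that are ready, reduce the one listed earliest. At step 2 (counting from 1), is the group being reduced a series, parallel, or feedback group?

Answer: parallel

Working:
Step 1. reduce the series chain F1, F2
Step 2. reduce the parallel group F3, F4
Step 3. close the feedback loop around (F1*F2), (F3+F4)
Step 4. combine [(F1*F2)/(1+(F1*F2)*(F3+F4))], F5 in series
At step 2 the group reduced is parallel.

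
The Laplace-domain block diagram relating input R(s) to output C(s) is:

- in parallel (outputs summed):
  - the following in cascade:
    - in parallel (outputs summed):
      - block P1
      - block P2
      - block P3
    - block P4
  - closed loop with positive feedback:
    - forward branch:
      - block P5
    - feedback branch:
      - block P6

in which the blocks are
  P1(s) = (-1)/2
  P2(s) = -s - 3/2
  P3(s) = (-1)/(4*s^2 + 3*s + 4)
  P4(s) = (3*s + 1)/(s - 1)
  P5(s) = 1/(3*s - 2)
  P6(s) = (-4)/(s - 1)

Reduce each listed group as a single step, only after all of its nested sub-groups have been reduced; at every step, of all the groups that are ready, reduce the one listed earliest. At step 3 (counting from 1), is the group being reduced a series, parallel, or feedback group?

Answer: feedback

Working:
(1) parallel reduction of P1, P2, P3
(2) reduce the series chain (P1+P2+P3), P4
(3) reduce the feedback loop with forward P5 and return P6
(4) parallel reduction of ((P1+P2+P3)*P4), [P5/(1-P5*P6)]
At step 3 the group reduced is feedback.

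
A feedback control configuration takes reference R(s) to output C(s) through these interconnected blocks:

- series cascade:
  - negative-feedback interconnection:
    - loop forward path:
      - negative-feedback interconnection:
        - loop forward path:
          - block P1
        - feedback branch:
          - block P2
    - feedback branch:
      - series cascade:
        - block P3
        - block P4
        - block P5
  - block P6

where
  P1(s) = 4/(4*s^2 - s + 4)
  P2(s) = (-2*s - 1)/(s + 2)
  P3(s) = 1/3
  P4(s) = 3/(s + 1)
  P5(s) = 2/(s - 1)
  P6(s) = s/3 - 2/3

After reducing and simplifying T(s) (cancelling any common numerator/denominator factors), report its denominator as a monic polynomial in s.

Step 1. apply the feedback formula to P1, P2 -> (4*s + 8)/(4*s^3 + 7*s^2 - 6*s + 4)
Step 2. reduce the series chain P3, P4, P5 -> 2/(s^2 - 1)
Step 3. reduce the feedback loop with forward [P1/(1+P1*P2)] and return (P3*P4*P5) -> (4*s^3 + 8*s^2 - 4*s - 8)/(4*s^5 + 7*s^4 - 10*s^3 - 3*s^2 + 14*s + 12)
Step 4. cascade [[P1/(1+P1*P2)]/(1+[P1/(1+P1*P2)]*(P3*P4*P5))], P6 -> (4*s^4 - 20*s^2 + 16)/(12*s^5 + 21*s^4 - 30*s^3 - 9*s^2 + 42*s + 36)
No further cancellation is possible in the step-4 result, so that is T(s). Its denominator becomes monic after dividing by the leading coefficient 12.

Answer: s^5 + 7*s^4/4 - 5*s^3/2 - 3*s^2/4 + 7*s/2 + 3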